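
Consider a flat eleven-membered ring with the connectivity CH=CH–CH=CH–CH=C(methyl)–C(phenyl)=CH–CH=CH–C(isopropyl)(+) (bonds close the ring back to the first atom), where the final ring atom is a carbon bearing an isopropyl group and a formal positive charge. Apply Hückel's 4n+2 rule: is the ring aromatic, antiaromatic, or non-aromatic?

All ring atoms are sp² and supply a p orbital to the ring (each doubly-bonded ring atom is sp² with one p-orbital electron; the carbocation has an empty p orbital); the conjugation is uninterrupted.
π-electron count: 5 × 2 = 10 from the double-bond units + 0 from the C(isopropyl)(+) atom = 10.
10 = 4(2) + 2, which satisfies Hückel's 4n+2 rule.

Aromatic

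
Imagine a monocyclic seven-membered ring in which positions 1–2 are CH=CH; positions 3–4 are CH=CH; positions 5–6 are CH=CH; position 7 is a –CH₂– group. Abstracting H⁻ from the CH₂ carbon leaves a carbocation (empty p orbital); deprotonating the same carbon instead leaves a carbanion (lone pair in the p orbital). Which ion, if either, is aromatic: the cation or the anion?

The cation

In both ions every ring atom is sp² and contributes a p orbital, so both rings are fully conjugated.
Cation: 3 × 2 + 0 = 6 π electrons → 4(1)+2, aromatic.
Anion: 3 × 2 + 2 = 8 π electrons → 4(2), antiaromatic.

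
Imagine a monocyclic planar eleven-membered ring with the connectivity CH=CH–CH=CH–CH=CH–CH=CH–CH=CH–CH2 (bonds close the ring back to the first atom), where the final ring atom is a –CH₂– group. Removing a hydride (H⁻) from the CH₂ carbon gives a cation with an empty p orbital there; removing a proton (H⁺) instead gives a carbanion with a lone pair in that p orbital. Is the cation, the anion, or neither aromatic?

The cation

Both ions have a continuous loop of p orbitals — each ring atom is sp².
Cation: 5 × 2 + 0 = 10 π electrons → 4(2)+2, aromatic.
Anion: 5 × 2 + 2 = 12 π electrons → 4(3), antiaromatic.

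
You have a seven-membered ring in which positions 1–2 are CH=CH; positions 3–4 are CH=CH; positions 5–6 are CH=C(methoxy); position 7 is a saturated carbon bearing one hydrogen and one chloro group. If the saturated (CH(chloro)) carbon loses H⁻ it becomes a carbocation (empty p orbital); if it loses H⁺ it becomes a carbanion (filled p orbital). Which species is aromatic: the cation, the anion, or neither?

The cation

In either ion the ring is fully conjugated: every atom, including the new sp² carbon, supplies a p orbital.
Cation: 3 × 2 + 0 = 6 π electrons → 4(1)+2, aromatic.
Anion: 3 × 2 + 2 = 8 π electrons → 4(2), antiaromatic.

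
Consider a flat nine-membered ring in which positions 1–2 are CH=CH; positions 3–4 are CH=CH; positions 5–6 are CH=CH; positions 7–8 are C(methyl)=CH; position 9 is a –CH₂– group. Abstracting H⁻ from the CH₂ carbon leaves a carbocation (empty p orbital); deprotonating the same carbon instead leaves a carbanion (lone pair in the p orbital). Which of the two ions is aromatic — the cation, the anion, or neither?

Once that carbon is sp², every ring atom has a p orbital and both ions are fully conjugated.
Cation: 4 × 2 + 0 = 8 π electrons → 4(2), antiaromatic.
Anion: 4 × 2 + 2 = 10 π electrons → 4(2)+2, aromatic.

The anion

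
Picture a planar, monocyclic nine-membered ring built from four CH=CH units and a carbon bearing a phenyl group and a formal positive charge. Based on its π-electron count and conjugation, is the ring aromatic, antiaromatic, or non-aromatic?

Antiaromatic

All ring atoms are sp² and supply a p orbital to the ring (the double-bond atoms are sp², each contributing one p electron; the carbocation has an empty p orbital); the conjugation is uninterrupted.
Tallying contributions gives 4 × 2 = 8 from the double-bond units + 0 from the C(phenyl)(+) atom = 8.
8 = 4(2); a planar, fully conjugated 4n system is antiaromatic.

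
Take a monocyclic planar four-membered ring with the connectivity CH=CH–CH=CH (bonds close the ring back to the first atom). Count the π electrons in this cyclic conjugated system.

The p orbitals form a continuous loop: every atom in a ring double bond is sp² and brings one electron to the p orbital. The ring is fully conjugated.
Adding the contributions, 2 × 2 = 4 from the 2 double-bond units.
This is cyclobutadiene.

4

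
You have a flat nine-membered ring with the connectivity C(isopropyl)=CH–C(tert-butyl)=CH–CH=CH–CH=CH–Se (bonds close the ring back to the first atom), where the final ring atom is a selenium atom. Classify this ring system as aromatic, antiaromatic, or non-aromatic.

Aromatic

The p orbitals form a continuous loop: every atom in a ring double bond is sp² and brings one electron to the p orbital; the selenium donates one lone pair from its p orbital. The ring is fully conjugated.
π-electron count: 4 × 2 = 8 from the double-bond units + 2 from the Se atom = 10.
10 = 4(2) + 2, which satisfies Hückel's 4n+2 rule.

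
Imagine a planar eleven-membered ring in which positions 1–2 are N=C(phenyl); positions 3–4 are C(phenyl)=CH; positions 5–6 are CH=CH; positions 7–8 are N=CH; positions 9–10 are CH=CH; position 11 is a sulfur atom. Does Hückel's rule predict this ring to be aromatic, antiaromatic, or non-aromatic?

Antiaromatic

All ring atoms are sp² and supply a p orbital to the ring (every atom in a ring double bond is sp² and brings one electron to the p orbital; the doubly-bonded nitrogens are pyridine-type — their lone pairs lie in the ring plane, leaving one electron in the p orbital; the sulfur donates one lone pair from its p orbital); the conjugation is uninterrupted.
Counting π electrons: 5 × 2 = 10 from the double-bond units + 2 from the S atom = 12.
With 12 = 4·3 π electrons, Hückel's rule classifies the planar ring as antiaromatic.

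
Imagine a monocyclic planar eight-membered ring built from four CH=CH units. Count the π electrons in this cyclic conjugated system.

All ring atoms are sp² and supply a p orbital to the ring (every atom in a ring double bond is sp² and brings one electron to the p orbital); the conjugation is uninterrupted.
π-electron count: 4 × 2 = 8 from the 4 double-bond units.
This is cyclooctatetraene.

8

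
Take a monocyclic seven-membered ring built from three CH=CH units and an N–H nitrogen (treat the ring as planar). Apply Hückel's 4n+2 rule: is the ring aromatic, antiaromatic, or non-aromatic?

The p orbitals form a continuous loop: each doubly-bonded ring atom is sp² with one p-orbital electron; the pyrrole-type nitrogen donates its lone pair from the p orbital. The ring is fully conjugated.
π-electron count: 3 × 2 = 6 from the double-bond units + 2 from the NH atom = 8.
With 8 = 4·2 π electrons, Hückel's rule classifies the planar ring as antiaromatic.

Antiaromatic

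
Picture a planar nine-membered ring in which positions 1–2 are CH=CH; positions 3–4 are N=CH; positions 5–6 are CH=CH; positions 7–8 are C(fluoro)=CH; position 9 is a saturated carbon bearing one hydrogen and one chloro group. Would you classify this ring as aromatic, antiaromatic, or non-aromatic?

The CH(chloro) position has four σ bonds — that saturated carbon is sp³ and has no p orbital in the ring π system — so the cyclic conjugation is interrupted.
Hückel's rule only applies to fully conjugated rings, so this one is simply non-aromatic.

Non-aromatic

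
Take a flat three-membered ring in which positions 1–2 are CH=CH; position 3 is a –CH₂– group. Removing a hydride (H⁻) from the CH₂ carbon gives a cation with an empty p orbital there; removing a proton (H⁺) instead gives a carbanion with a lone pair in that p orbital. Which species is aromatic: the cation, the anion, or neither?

The cation

Once that carbon is sp², every ring atom has a p orbital and both ions are fully conjugated.
Cation: 1 × 2 + 0 = 2 π electrons → 4(0)+2, aromatic.
Anion: 1 × 2 + 2 = 4 π electrons → 4(1), antiaromatic.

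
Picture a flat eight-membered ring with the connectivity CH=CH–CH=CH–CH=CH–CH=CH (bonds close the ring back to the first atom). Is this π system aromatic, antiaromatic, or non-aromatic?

Antiaromatic

Every ring atom contributes a p orbital perpendicular to the ring (the double-bond atoms are sp², each contributing one p electron), so the π system is cyclic and fully conjugated.
Adding the contributions, 4 × 2 = 8 from the 4 double-bond units.
A 4n π count (8, n = 2) in a planar conjugated ring means antiaromatic.
This is cyclooctatetraene.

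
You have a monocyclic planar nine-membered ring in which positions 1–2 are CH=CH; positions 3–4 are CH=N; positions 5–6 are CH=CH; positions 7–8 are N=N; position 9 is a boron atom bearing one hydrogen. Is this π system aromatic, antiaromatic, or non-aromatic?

Antiaromatic

Every ring atom contributes a p orbital perpendicular to the ring (each doubly-bonded ring atom is sp² with one p-orbital electron; each =N– nitrogen is pyridine-type (lone pair in the sp² plane, one electron in the p orbital); the boron has an empty p orbital), so the π system is cyclic and fully conjugated.
Adding the contributions, 4 × 2 = 8 from the double-bond units + 0 from the BH atom = 8.
A 4n π count (8, n = 2) in a planar conjugated ring means antiaromatic.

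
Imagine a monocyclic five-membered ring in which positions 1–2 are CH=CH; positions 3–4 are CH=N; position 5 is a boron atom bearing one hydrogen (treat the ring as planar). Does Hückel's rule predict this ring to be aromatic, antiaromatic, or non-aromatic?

Antiaromatic

The p orbitals form a continuous loop: each doubly-bonded ring atom is sp² with one p-orbital electron; the doubly-bonded nitrogens are pyridine-type — their lone pairs lie in the ring plane, leaving one electron in the p orbital; the boron has an empty p orbital. The ring is fully conjugated.
π-electron count: 2 × 2 = 4 from the double-bond units + 0 from the BH atom = 4.
4 is a 4n count (n = 1), so the planar conjugated ring is antiaromatic.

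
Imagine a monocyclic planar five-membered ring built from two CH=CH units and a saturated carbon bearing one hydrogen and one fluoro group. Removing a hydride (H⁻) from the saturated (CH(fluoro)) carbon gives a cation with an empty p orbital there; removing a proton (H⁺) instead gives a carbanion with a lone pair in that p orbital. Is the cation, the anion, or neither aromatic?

The anion

Both ions have a continuous loop of p orbitals — each ring atom is sp².
Cation: 2 × 2 + 0 = 4 π electrons → 4(1), antiaromatic.
Anion: 2 × 2 + 2 = 6 π electrons → 4(1)+2, aromatic.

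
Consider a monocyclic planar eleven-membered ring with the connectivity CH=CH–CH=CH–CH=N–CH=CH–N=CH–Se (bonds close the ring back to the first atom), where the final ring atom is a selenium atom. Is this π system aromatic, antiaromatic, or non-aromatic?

Antiaromatic

Check conjugation: the double-bond atoms are sp², each contributing one p electron; each sp² =N– keeps its lone pair in-plane and puts one electron into the π system; the selenium donates one lone pair from its p orbital — every position has a p orbital, so the cyclic π system is continuous.
Adding the contributions, 5 × 2 = 10 from the double-bond units + 2 from the Se atom = 12.
With 12 = 4·3 π electrons, Hückel's rule classifies the planar ring as antiaromatic.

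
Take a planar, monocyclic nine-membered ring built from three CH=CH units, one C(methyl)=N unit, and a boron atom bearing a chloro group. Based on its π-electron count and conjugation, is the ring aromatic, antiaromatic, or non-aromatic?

Antiaromatic

Check conjugation: the double-bond atoms are sp², each contributing one p electron; each =N– nitrogen is pyridine-type (lone pair in the sp² plane, one electron in the p orbital); the boron has an empty p orbital — every position has a p orbital, so the cyclic π system is continuous.
Adding the contributions, 4 × 2 = 8 from the double-bond units + 0 from the B(chloro) atom = 8.
8 = 4(2); a planar, fully conjugated 4n system is antiaromatic.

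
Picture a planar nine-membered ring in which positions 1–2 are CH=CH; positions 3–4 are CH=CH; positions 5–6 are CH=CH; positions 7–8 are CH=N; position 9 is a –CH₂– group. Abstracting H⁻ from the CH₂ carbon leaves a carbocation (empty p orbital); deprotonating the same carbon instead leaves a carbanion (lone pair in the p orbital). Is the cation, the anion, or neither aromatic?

Both ions have a continuous loop of p orbitals — each ring atom is sp².
Cation: 4 × 2 + 0 = 8 π electrons → 4(2), antiaromatic.
Anion: 4 × 2 + 2 = 10 π electrons → 4(2)+2, aromatic.

The anion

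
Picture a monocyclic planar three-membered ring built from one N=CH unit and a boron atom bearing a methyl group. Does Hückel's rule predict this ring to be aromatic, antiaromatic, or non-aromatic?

Aromatic

Check conjugation: each doubly-bonded ring atom is sp² with one p-orbital electron; the doubly-bonded nitrogens are pyridine-type — their lone pairs lie in the ring plane, leaving one electron in the p orbital; the boron has an empty p orbital — every position has a p orbital, so the cyclic π system is continuous.
Adding the contributions, 1 × 2 = 2 from the double-bond unit + 0 from the B(methyl) atom = 2.
2 = 4(0) + 2, which satisfies Hückel's 4n+2 rule.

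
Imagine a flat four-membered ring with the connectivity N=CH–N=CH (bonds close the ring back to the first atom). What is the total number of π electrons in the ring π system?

Check conjugation: each doubly-bonded ring atom is sp² with one p-orbital electron; each sp² =N– keeps its lone pair in-plane and puts one electron into the π system — every position has a p orbital, so the cyclic π system is continuous.
Counting π electrons: 2 × 2 = 4 from the 2 double-bond units.

4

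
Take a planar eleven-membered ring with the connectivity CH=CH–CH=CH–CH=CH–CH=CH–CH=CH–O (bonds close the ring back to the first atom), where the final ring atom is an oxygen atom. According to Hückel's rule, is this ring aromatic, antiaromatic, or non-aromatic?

Check conjugation: each doubly-bonded ring atom is sp² with one p-orbital electron; the oxygen donates one lone pair from its p orbital — every position has a p orbital, so the cyclic π system is continuous.
Tallying contributions gives 5 × 2 = 10 from the double-bond units + 2 from the O atom = 12.
A 4n π count (12, n = 3) in a planar conjugated ring means antiaromatic.

Antiaromatic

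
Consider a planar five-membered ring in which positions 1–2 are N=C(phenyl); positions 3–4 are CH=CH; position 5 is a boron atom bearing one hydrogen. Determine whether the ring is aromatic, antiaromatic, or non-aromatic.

Every ring atom contributes a p orbital perpendicular to the ring (each doubly-bonded ring atom is sp² with one p-orbital electron; the doubly-bonded nitrogens are pyridine-type — their lone pairs lie in the ring plane, leaving one electron in the p orbital; the boron has an empty p orbital), so the π system is cyclic and fully conjugated.
Tallying contributions gives 2 × 2 = 4 from the double-bond units + 0 from the BH atom = 4.
A 4n π count (4, n = 1) in a planar conjugated ring means antiaromatic.

Antiaromatic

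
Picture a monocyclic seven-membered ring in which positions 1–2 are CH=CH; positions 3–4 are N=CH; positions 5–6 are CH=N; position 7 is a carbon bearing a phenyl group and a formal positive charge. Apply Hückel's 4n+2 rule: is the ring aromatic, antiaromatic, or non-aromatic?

Check conjugation: every atom in a ring double bond is sp² and brings one electron to the p orbital; each sp² =N– keeps its lone pair in-plane and puts one electron into the π system; the carbocation has an empty p orbital — every position has a p orbital, so the cyclic π system is continuous.
Tallying contributions gives 3 × 2 = 6 from the double-bond units + 0 from the C(phenyl)(+) atom = 6.
With 6 π electrons (n = 1), the Hückel 4n+2 condition holds.

Aromatic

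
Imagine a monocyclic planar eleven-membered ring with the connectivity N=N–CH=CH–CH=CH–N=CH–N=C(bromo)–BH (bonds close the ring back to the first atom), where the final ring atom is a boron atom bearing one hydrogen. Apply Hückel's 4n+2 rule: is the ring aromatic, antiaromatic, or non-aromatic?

Aromatic

Check conjugation: every atom in a ring double bond is sp² and brings one electron to the p orbital; each sp² =N– keeps its lone pair in-plane and puts one electron into the π system; the boron has an empty p orbital — every position has a p orbital, so the cyclic π system is continuous.
Adding the contributions, 5 × 2 = 10 from the double-bond units + 0 from the BH atom = 10.
With 10 π electrons (n = 2), the Hückel 4n+2 condition holds.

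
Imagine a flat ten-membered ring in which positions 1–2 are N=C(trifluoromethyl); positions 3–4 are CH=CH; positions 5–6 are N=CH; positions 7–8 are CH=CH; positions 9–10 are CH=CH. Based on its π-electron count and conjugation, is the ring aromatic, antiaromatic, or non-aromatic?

Aromatic

All ring atoms are sp² and supply a p orbital to the ring (every atom in a ring double bond is sp² and brings one electron to the p orbital; each =N– nitrogen is pyridine-type (lone pair in the sp² plane, one electron in the p orbital)); the conjugation is uninterrupted.
π-electron count: 5 × 2 = 10 from the 5 double-bond units.
That gives a 4n+2 count (10, n = 2).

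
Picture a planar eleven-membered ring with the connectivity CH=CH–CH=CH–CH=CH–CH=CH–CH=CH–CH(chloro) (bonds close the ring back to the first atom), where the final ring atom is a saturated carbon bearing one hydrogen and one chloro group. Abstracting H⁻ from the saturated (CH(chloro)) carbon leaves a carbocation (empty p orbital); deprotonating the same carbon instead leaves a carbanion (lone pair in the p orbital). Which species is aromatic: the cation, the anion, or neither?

The cation

Once that carbon is sp², every ring atom has a p orbital and both ions are fully conjugated.
Cation: 5 × 2 + 0 = 10 π electrons → 4(2)+2, aromatic.
Anion: 5 × 2 + 2 = 12 π electrons → 4(3), antiaromatic.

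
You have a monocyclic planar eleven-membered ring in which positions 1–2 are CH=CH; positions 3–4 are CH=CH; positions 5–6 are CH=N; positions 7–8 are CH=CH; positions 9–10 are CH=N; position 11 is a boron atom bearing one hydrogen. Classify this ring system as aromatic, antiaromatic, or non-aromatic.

Aromatic

The p orbitals form a continuous loop: every atom in a ring double bond is sp² and brings one electron to the p orbital; each sp² =N– keeps its lone pair in-plane and puts one electron into the π system; the boron has an empty p orbital. The ring is fully conjugated.
π-electron count: 5 × 2 = 10 from the double-bond units + 0 from the BH atom = 10.
With 10 π electrons (n = 2), the Hückel 4n+2 condition holds.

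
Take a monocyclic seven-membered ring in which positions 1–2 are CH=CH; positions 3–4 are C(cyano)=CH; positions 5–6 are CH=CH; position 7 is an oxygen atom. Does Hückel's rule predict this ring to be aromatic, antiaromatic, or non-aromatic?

The p orbitals form a continuous loop: the double-bond atoms are sp², each contributing one p electron; the oxygen donates one lone pair from its p orbital. The ring is fully conjugated.
Adding the contributions, 3 × 2 = 6 from the double-bond units + 2 from the O atom = 8.
With 8 = 4·2 π electrons, Hückel's rule classifies the planar ring as antiaromatic.

Antiaromatic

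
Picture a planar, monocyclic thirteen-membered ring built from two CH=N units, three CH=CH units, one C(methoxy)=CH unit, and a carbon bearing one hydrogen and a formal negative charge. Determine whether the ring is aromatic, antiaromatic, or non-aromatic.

Check conjugation: the double-bond atoms are sp², each contributing one p electron; the doubly-bonded nitrogens are pyridine-type — their lone pairs lie in the ring plane, leaving one electron in the p orbital; the carbanion's lone pair occupies the p orbital — every position has a p orbital, so the cyclic π system is continuous.
Counting π electrons: 6 × 2 = 12 from the double-bond units + 2 from the CH(-) atom = 14.
With 14 π electrons (n = 3), the Hückel 4n+2 condition holds.

Aromatic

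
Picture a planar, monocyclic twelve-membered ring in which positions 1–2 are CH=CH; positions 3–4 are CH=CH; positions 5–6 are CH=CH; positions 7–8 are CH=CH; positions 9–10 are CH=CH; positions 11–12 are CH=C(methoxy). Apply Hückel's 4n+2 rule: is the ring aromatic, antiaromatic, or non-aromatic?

Antiaromatic

Every ring atom contributes a p orbital perpendicular to the ring (each doubly-bonded ring atom is sp² with one p-orbital electron), so the π system is cyclic and fully conjugated.
Tallying contributions gives 6 × 2 = 12 from the 6 double-bond units.
12 is a 4n count (n = 3), so the planar conjugated ring is antiaromatic.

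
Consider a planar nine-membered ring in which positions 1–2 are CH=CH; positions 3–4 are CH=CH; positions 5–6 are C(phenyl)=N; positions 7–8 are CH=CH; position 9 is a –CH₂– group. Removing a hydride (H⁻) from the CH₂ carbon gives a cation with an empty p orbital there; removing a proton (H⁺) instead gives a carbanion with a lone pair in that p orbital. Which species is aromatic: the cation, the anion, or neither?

The anion

Once that carbon is sp², every ring atom has a p orbital and both ions are fully conjugated.
Cation: 4 × 2 + 0 = 8 π electrons → 4(2), antiaromatic.
Anion: 4 × 2 + 2 = 10 π electrons → 4(2)+2, aromatic.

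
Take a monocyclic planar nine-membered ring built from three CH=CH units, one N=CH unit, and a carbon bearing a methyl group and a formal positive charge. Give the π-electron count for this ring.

8

Every ring atom contributes a p orbital perpendicular to the ring (each doubly-bonded ring atom is sp² with one p-orbital electron; each sp² =N– keeps its lone pair in-plane and puts one electron into the π system; the carbocation has an empty p orbital), so the π system is cyclic and fully conjugated.
Counting π electrons: 4 × 2 = 8 from the double-bond units + 0 from the C(methyl)(+) atom = 8.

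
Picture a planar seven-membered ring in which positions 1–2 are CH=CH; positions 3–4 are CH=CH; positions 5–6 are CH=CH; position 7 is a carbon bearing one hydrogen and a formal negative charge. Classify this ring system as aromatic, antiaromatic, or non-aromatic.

Antiaromatic

Check conjugation: the double-bond atoms are sp², each contributing one p electron; the carbanion's lone pair occupies the p orbital — every position has a p orbital, so the cyclic π system is continuous.
Adding the contributions, 3 × 2 = 6 from the double-bond units + 2 from the CH(-) atom = 8.
8 is a 4n count (n = 2), so the planar conjugated ring is antiaromatic.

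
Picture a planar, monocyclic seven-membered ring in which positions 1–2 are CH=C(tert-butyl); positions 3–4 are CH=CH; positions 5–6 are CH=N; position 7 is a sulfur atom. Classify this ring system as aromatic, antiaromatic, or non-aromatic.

Every ring atom contributes a p orbital perpendicular to the ring (every atom in a ring double bond is sp² and brings one electron to the p orbital; each sp² =N– keeps its lone pair in-plane and puts one electron into the π system; the sulfur donates one lone pair from its p orbital), so the π system is cyclic and fully conjugated.
Adding the contributions, 3 × 2 = 6 from the double-bond units + 2 from the S atom = 8.
With 8 = 4·2 π electrons, Hückel's rule classifies the planar ring as antiaromatic.

Antiaromatic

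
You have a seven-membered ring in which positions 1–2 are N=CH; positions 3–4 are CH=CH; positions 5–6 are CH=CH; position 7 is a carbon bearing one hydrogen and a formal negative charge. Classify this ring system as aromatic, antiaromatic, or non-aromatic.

All ring atoms are sp² and supply a p orbital to the ring (each doubly-bonded ring atom is sp² with one p-orbital electron; each =N– nitrogen is pyridine-type (lone pair in the sp² plane, one electron in the p orbital); the carbanion's lone pair occupies the p orbital); the conjugation is uninterrupted.
π-electron count: 3 × 2 = 6 from the double-bond units + 2 from the CH(-) atom = 8.
8 = 4(2); a planar, fully conjugated 4n system is antiaromatic.

Antiaromatic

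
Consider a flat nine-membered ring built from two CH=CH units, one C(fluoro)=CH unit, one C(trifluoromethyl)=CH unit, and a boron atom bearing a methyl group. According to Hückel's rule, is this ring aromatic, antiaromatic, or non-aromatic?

Antiaromatic

Check conjugation: each doubly-bonded ring atom is sp² with one p-orbital electron; the boron has an empty p orbital — every position has a p orbital, so the cyclic π system is continuous.
Counting π electrons: 4 × 2 = 8 from the double-bond units + 0 from the B(methyl) atom = 8.
8 = 4(2); a planar, fully conjugated 4n system is antiaromatic.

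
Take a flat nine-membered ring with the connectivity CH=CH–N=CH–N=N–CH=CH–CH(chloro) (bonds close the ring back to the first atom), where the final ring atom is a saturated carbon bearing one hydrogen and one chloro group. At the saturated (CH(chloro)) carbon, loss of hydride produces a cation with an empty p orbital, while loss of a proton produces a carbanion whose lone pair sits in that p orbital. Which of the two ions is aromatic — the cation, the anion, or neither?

In both ions every ring atom is sp² and contributes a p orbital, so both rings are fully conjugated.
Cation: 4 × 2 + 0 = 8 π electrons → 4(2), antiaromatic.
Anion: 4 × 2 + 2 = 10 π electrons → 4(2)+2, aromatic.

The anion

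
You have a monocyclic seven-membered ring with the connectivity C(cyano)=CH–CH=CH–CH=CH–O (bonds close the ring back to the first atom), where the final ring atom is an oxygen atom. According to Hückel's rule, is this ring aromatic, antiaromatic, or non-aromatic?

Antiaromatic

Every ring atom contributes a p orbital perpendicular to the ring (every atom in a ring double bond is sp² and brings one electron to the p orbital; the oxygen donates one lone pair from its p orbital), so the π system is cyclic and fully conjugated.
Tallying contributions gives 3 × 2 = 6 from the double-bond units + 2 from the O atom = 8.
A 4n π count (8, n = 2) in a planar conjugated ring means antiaromatic.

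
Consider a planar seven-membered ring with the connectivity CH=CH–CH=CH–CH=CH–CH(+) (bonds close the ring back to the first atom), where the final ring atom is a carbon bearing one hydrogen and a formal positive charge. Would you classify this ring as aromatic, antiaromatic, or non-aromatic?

All ring atoms are sp² and supply a p orbital to the ring (each doubly-bonded ring atom is sp² with one p-orbital electron; the carbocation has an empty p orbital); the conjugation is uninterrupted.
π-electron count: 3 × 2 = 6 from the double-bond units + 0 from the CH(+) atom = 6.
Since 6 = 4·1 + 2, the ring meets the 4n+2 criterion.

Aromatic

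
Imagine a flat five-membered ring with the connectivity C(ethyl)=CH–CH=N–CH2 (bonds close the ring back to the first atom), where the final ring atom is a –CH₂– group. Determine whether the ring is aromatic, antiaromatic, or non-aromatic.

At the CH2 position, the tetrahedral CH₂ carbon is sp³ and has no p orbital in the ring π system; the ring's p-orbital overlap is broken there.
Hückel's rule only applies to fully conjugated rings, so this one is simply non-aromatic.

Non-aromatic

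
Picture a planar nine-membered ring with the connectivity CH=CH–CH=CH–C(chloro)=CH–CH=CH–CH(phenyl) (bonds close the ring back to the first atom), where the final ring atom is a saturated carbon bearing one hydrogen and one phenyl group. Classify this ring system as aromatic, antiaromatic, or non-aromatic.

Non-aromatic

The CH(phenyl) carbon is saturated: that saturated carbon is sp³ and has no p orbital in the ring π system. Conjugation is not continuous around the ring.
Broken conjugation rules out both aromaticity and antiaromaticity.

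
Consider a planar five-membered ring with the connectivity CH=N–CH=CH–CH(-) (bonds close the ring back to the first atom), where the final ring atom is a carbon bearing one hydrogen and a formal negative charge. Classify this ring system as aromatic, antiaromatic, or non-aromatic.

Aromatic

The p orbitals form a continuous loop: each doubly-bonded ring atom is sp² with one p-orbital electron; the doubly-bonded nitrogens are pyridine-type — their lone pairs lie in the ring plane, leaving one electron in the p orbital; the carbanion's lone pair occupies the p orbital. The ring is fully conjugated.
Tallying contributions gives 2 × 2 = 4 from the double-bond units + 2 from the CH(-) atom = 6.
With 6 π electrons (n = 1), the Hückel 4n+2 condition holds.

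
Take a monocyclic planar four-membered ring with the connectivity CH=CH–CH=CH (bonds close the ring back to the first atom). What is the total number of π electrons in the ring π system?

4

Every ring atom contributes a p orbital perpendicular to the ring (each doubly-bonded ring atom is sp² with one p-orbital electron), so the π system is cyclic and fully conjugated.
Tallying contributions gives 2 × 2 = 4 from the 2 double-bond units.
This is cyclobutadiene.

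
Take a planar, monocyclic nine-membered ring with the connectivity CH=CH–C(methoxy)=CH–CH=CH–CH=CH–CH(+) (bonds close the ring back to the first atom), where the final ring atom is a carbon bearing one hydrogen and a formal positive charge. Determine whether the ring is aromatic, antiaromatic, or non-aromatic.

Antiaromatic

The p orbitals form a continuous loop: the double-bond atoms are sp², each contributing one p electron; the carbocation has an empty p orbital. The ring is fully conjugated.
π-electron count: 4 × 2 = 8 from the double-bond units + 0 from the CH(+) atom = 8.
A 4n π count (8, n = 2) in a planar conjugated ring means antiaromatic.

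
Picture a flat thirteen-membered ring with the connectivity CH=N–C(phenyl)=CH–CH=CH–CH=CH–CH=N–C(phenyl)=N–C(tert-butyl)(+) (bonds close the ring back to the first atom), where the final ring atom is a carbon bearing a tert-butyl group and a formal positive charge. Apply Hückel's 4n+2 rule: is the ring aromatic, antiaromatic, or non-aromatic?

All ring atoms are sp² and supply a p orbital to the ring (each doubly-bonded ring atom is sp² with one p-orbital electron; each =N– nitrogen is pyridine-type (lone pair in the sp² plane, one electron in the p orbital); the carbocation has an empty p orbital); the conjugation is uninterrupted.
Counting π electrons: 6 × 2 = 12 from the double-bond units + 0 from the C(tert-butyl)(+) atom = 12.
A 4n π count (12, n = 3) in a planar conjugated ring means antiaromatic.

Antiaromatic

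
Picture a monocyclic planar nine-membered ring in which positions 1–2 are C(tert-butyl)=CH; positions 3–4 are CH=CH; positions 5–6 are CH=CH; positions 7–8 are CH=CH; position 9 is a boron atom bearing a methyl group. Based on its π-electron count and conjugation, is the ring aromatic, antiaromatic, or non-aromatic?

Check conjugation: each doubly-bonded ring atom is sp² with one p-orbital electron; the boron has an empty p orbital — every position has a p orbital, so the cyclic π system is continuous.
Counting π electrons: 4 × 2 = 8 from the double-bond units + 0 from the B(methyl) atom = 8.
A 4n π count (8, n = 2) in a planar conjugated ring means antiaromatic.

Antiaromatic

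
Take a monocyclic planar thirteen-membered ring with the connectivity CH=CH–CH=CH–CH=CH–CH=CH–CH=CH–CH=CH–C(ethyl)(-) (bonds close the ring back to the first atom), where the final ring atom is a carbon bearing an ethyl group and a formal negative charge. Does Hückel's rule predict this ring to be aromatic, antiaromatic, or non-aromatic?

Aromatic

Every ring atom contributes a p orbital perpendicular to the ring (each doubly-bonded ring atom is sp² with one p-orbital electron; the carbanion's lone pair occupies the p orbital), so the π system is cyclic and fully conjugated.
Adding the contributions, 6 × 2 = 12 from the double-bond units + 2 from the C(ethyl)(-) atom = 14.
Since 14 = 4·3 + 2, the ring meets the 4n+2 criterion.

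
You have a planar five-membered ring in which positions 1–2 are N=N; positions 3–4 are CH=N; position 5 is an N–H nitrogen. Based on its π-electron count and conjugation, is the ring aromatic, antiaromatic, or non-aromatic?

Check conjugation: every atom in a ring double bond is sp² and brings one electron to the p orbital; the doubly-bonded nitrogens are pyridine-type — their lone pairs lie in the ring plane, leaving one electron in the p orbital; the pyrrole-type nitrogen donates its lone pair from the p orbital — every position has a p orbital, so the cyclic π system is continuous.
Counting π electrons: 2 × 2 = 4 from the double-bond units + 2 from the NH atom = 6.
That gives a 4n+2 count (6, n = 1).

Aromatic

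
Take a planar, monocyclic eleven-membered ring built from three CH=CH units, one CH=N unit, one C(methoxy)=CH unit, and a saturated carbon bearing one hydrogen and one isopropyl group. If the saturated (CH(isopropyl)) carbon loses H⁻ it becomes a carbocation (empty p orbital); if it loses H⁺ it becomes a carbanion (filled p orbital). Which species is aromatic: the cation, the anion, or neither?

The cation

In either ion the ring is fully conjugated: every atom, including the new sp² carbon, supplies a p orbital.
Cation: 5 × 2 + 0 = 10 π electrons → 4(2)+2, aromatic.
Anion: 5 × 2 + 2 = 12 π electrons → 4(3), antiaromatic.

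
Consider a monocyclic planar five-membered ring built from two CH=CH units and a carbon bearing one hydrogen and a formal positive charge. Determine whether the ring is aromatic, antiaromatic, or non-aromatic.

Antiaromatic

All ring atoms are sp² and supply a p orbital to the ring (each doubly-bonded ring atom is sp² with one p-orbital electron; the carbocation has an empty p orbital); the conjugation is uninterrupted.
Tallying contributions gives 2 × 2 = 4 from the double-bond units + 0 from the CH(+) atom = 4.
4 = 4(1); a planar, fully conjugated 4n system is antiaromatic.
This is the cyclopentadienyl cation.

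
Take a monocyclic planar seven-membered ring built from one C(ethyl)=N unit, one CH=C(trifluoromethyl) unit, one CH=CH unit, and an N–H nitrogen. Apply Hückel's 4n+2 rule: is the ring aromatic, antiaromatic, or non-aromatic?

The p orbitals form a continuous loop: the double-bond atoms are sp², each contributing one p electron; each =N– nitrogen is pyridine-type (lone pair in the sp² plane, one electron in the p orbital); the pyrrole-type nitrogen donates its lone pair from the p orbital. The ring is fully conjugated.
π-electron count: 3 × 2 = 6 from the double-bond units + 2 from the NH atom = 8.
With 8 = 4·2 π electrons, Hückel's rule classifies the planar ring as antiaromatic.

Antiaromatic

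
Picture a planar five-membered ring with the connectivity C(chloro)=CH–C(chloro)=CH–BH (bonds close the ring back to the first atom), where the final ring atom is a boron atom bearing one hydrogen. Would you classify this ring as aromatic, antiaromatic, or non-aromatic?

The p orbitals form a continuous loop: every atom in a ring double bond is sp² and brings one electron to the p orbital; the boron has an empty p orbital. The ring is fully conjugated.
Tallying contributions gives 2 × 2 = 4 from the double-bond units + 0 from the BH atom = 4.
4 = 4(1); a planar, fully conjugated 4n system is antiaromatic.

Antiaromatic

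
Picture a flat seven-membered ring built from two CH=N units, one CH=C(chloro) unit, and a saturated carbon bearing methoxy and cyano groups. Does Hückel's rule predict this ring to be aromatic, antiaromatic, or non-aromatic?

Non-aromatic

Because that saturated carbon is sp³ and has no p orbital in the ring π system at the C(methoxy)(cyano) position, the π system cannot extend all the way around the ring.
Broken conjugation rules out both aromaticity and antiaromaticity.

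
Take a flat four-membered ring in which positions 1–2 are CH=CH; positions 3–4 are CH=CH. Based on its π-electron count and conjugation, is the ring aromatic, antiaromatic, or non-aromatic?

All ring atoms are sp² and supply a p orbital to the ring (every atom in a ring double bond is sp² and brings one electron to the p orbital); the conjugation is uninterrupted.
π-electron count: 2 × 2 = 4 from the 2 double-bond units.
4 is a 4n count (n = 1), so the planar conjugated ring is antiaromatic.

Antiaromatic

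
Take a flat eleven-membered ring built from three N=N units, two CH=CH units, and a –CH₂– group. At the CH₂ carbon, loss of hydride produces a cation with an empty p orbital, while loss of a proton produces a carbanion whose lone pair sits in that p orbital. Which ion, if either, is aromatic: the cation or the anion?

In both ions every ring atom is sp² and contributes a p orbital, so both rings are fully conjugated.
Cation: 5 × 2 + 0 = 10 π electrons → 4(2)+2, aromatic.
Anion: 5 × 2 + 2 = 12 π electrons → 4(3), antiaromatic.

The cation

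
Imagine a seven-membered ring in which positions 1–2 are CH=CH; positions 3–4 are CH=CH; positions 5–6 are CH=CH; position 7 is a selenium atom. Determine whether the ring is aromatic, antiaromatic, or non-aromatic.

Check conjugation: every atom in a ring double bond is sp² and brings one electron to the p orbital; the selenium donates one lone pair from its p orbital — every position has a p orbital, so the cyclic π system is continuous.
Adding the contributions, 3 × 2 = 6 from the double-bond units + 2 from the Se atom = 8.
8 is a 4n count (n = 2), so the planar conjugated ring is antiaromatic.

Antiaromatic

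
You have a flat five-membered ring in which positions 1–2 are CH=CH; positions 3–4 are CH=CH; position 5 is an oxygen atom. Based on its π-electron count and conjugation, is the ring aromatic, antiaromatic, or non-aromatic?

Aromatic

Every ring atom contributes a p orbital perpendicular to the ring (the double-bond atoms are sp², each contributing one p electron; the oxygen donates one lone pair from its p orbital), so the π system is cyclic and fully conjugated.
Adding the contributions, 2 × 2 = 4 from the double-bond units + 2 from the O atom = 6.
With 6 π electrons (n = 1), the Hückel 4n+2 condition holds.
This is furan.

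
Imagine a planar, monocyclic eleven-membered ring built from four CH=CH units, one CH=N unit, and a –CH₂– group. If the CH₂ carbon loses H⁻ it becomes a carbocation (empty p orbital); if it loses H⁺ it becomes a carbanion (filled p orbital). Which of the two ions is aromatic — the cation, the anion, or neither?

Once that carbon is sp², every ring atom has a p orbital and both ions are fully conjugated.
Cation: 5 × 2 + 0 = 10 π electrons → 4(2)+2, aromatic.
Anion: 5 × 2 + 2 = 12 π electrons → 4(3), antiaromatic.

The cation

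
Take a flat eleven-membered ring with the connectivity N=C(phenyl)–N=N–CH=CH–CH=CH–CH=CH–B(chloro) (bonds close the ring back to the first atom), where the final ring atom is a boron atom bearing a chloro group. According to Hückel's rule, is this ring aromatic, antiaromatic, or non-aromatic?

All ring atoms are sp² and supply a p orbital to the ring (each doubly-bonded ring atom is sp² with one p-orbital electron; each sp² =N– keeps its lone pair in-plane and puts one electron into the π system; the boron has an empty p orbital); the conjugation is uninterrupted.
π-electron count: 5 × 2 = 10 from the double-bond units + 0 from the B(chloro) atom = 10.
That gives a 4n+2 count (10, n = 2).

Aromatic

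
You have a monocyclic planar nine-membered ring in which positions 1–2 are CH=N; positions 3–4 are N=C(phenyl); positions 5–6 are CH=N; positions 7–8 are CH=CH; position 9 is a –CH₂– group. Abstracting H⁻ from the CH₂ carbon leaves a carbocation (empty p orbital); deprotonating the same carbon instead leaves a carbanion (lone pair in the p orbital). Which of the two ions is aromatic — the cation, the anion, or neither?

The anion

In both ions every ring atom is sp² and contributes a p orbital, so both rings are fully conjugated.
Cation: 4 × 2 + 0 = 8 π electrons → 4(2), antiaromatic.
Anion: 4 × 2 + 2 = 10 π electrons → 4(2)+2, aromatic.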